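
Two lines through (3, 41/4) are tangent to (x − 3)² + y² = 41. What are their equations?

Let a tangent through (3, 41/4) have slope m. Its distance from (3, 0) must equal √41:
[m·(0) − (−41/4)]² = 41(m² + 1)
16m² − 25 = 0, so m = 5/4 or m = −5/4.
With m = 5/4: 5x − 4y = −26. With m = −5/4: 5x + 4y = 56.

5x − 4y = −26 and 5x + 4y = 56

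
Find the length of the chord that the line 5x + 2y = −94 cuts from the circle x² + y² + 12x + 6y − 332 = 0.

Substitute y = (−94 − 5x)/2:
29x² + 928x + 6380 = 0  ⟹  x² + 32x + 220 = 0
x = −10 or x = −22, giving (−10, −22) and (−22, 8).
Chord length = distance between (−10, −22) and (−22, 8) = √1044 = 6√29.

6√29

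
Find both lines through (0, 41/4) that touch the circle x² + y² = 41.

A line y − (41/4) = m(x − (0)) is tangent when its distance from (0, 0) is √41:
[m·(0) − (−41/4)]² = 41(m² + 1)
16m² − 25 = 0, so m = 5/4 or m = −5/4.
Through (0, 41/4) these give 5x − 4y = −41 and 5x + 4y = 41.

5x − 4y = −41 and 5x + 4y = 41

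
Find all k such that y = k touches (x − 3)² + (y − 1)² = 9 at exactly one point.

Tangency holds when the distance from the centre (3, 1) to the line equals the radius 3:
|0·3 + 1·1 − k| / √1 = 3
|k − (1)| = 3, so k = 4 or k = −2.

k = −2 or k = 4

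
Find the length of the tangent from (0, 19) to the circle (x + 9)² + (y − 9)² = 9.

With centre O = (−9, 9), |OP|² = 181 and r² = 9.
The tangent meets the radius at right angles, so tangent² = |PO|² − r² = 181 − 9 = 172.

2√43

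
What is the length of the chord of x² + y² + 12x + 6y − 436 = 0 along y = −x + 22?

Express y = −x + 22 and substitute into the circle:
2x² − 38x + 180 = 0  ⟹  x² − 19x + 90 = 0
x = 10 or x = 9, giving (10, 12) and (9, 13).
|(10, 12) − (9, 13)| = √((1)² + (−1)²) = √2.

√2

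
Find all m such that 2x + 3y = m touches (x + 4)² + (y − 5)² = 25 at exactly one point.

m = 7 ± 5√13

For a tangent, require d(centre, line) = r = 5.
|2·(−4) + 3·5 − m| / √13 = 5
|m − (7)| = 5√13.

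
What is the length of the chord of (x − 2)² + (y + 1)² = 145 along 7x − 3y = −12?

Centre (2, −1), r² = 145. Perpendicular distance d from centre to line = |29| / √58 = 29/√58.
Chord = 2√(r² − d²) = 2·√(261/2) = 3√58.

3√58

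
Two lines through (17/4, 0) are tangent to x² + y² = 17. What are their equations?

4x + y = 17 and 4x − y = 17

A line y − (0) = m(x − (17/4)) is tangent when its distance from (0, 0) is √17:
(−17/4m − (0))² = 17(m² + 1)
m² − 16 = 0, so m = −4 or m = 4.
With m = −4: 4x + y = 17. With m = 4: 4x − y = 17.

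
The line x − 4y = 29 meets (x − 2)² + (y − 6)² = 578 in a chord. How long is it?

From the line, y = (−29 + x)/4. Substituting:
17x² − 170x − 6375 = 0  ⟹  x² − 10x − 375 = 0
x = 25 or x = −15, giving (25, −1) and (−15, −11).
|(25, −1) − (−15, −11)| = √((40)² + (10)²) = 10√17.

10√17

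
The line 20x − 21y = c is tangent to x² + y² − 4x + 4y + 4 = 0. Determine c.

The line touches the circle iff its distance from (2, −2) is 2:
|20·2 − 21·(−2) − c| / √841 = 2
|c − (82)| = 2·29, so c = 140 or c = 24.

c = 24 or c = 140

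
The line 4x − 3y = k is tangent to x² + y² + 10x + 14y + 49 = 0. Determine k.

The line touches the circle iff its distance from (−5, −7) is 5:
|4·(−5) − 3·(−7) − k| / √25 = 5
|k − (1)| = 5·5, so k = 26 or k = −24.

k = −24 or k = 26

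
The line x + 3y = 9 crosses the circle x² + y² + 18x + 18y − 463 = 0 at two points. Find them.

Express y = (9 − x)/3 and substitute into the circle:
10x² + 90x − 3600 = 0  ⟹  x² + 9x − 360 = 0
x = 15 or x = −24, giving (15, −2) and (−24, 11).

(−24, 11) and (15, −2)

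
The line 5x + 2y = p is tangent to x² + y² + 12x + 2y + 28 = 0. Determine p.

p = −32 ± 3√29

Tangency holds when the distance from the centre (−6, −1) to the line equals the radius 3:
|5·(−6) + 2·(−1) − p| / √29 = 3
|p − (−32)| = 3√29.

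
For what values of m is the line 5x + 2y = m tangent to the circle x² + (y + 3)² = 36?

Tangency holds when the distance from the centre (0, −3) to the line equals the radius 6:
|5·0 + 2·(−3) − m| / √29 = 6
|m − (−6)| = 6√29.

m = −6 ± 6√29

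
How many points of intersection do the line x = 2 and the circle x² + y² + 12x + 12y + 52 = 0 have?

0

d² = (1·(−6) + 0·(−6) − (2))² = 64; r² = 20.
Since d² > r², the line lies outside the circle.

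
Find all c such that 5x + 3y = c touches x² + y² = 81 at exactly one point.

c = ±9√34

Tangency holds when the distance from the centre (0, 0) to the line equals the radius 9:
|5·0 + 3·0 − c| / √34 = 9
|c| = 9√34.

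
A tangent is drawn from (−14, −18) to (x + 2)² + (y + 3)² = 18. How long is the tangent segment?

With centre O = (−2, −3), |OP|² = 369 and r² = 18.
By the tangent–radius right angle, tangent length = √(|PO|² − r²) = √351 = 3√39.

3√39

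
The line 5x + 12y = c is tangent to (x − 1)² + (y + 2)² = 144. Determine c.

c = −175 or c = 137

The line touches the circle iff its distance from (1, −2) is 12:
|5·1 + 12·(−2) − c| / √169 = 12
|c − (−19)| = 12·13, so c = 137 or c = −175.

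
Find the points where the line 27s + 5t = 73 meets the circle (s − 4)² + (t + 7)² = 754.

(−1, 20) and (9, −34)

Express t = (73 − 27s)/5 and substitute into the circle:
754s² − 6032s − 6786 = 0  ⟹  s² − 8s − 9 = 0
s = 9 or s = −1, giving (9, −34) and (−1, 20).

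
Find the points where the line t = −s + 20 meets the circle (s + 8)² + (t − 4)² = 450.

Substitute t = −s + 20:
2s² − 16s − 130 = 0  ⟹  s² − 8s − 65 = 0
s = 13 or s = −5, giving (13, 7) and (−5, 25).

(−5, 25) and (13, 7)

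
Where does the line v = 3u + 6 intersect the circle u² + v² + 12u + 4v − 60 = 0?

Express v = 3u + 6 and substitute into the circle:
10u² + 60u = 0  ⟹  u² + 6u = 0
u = 0 or u = −6, giving (0, 6) and (−6, −12).

(−6, −12) and (0, 6)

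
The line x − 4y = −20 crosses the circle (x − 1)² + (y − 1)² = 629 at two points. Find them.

Substitute y = (20 + x)/4:
17x² − 9792 = 0  ⟹  x² − 576 = 0
x = 24 or x = −24, giving (24, 11) and (−24, −1).

(−24, −1) and (24, 11)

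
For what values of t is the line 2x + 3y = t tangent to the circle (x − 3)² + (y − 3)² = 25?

For a tangent, require d(centre, line) = r = 5.
|2·3 + 3·3 − t| / √13 = 5
|t − (15)| = 5√13.

t = 15 ± 5√13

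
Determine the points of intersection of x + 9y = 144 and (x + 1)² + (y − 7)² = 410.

Express y = (144 − x)/9 and substitute into the circle:
82x² − 26568 = 0  ⟹  x² − 324 = 0
x = 18 or x = −18, giving (18, 14) and (−18, 18).

(−18, 18) and (18, 14)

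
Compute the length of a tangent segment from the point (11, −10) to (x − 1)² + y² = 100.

10

With centre O = (1, 0), |OP|² = 200 and r² = 100.
The tangent meets the radius at right angles, so tangent² = |PO|² − r² = 200 − 100 = 100.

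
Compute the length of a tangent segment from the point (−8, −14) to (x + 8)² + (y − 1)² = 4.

The centre is (−8, 1) and r = 2. The square of the distance from P to the centre is 0 + 225 = 225.
By the tangent–radius right angle, tangent length = √(|PO|² − r²) = √221.

√221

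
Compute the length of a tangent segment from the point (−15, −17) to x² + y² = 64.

15√2

Centre (0, 0), r² = 64. |PO|² = (−15)² + (−17)² = 514.
By the tangent–radius right angle, tangent length = √(|PO|² − r²) = √450 = 15√2.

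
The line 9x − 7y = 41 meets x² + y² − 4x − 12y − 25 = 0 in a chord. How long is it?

√130

From the line, y = (−41 + 9x)/7. Substituting:
130x² − 1690x + 3900 = 0  ⟹  x² − 13x + 30 = 0
x = 10 or x = 3, giving (10, 7) and (3, −2).
Chord length = distance between (10, 7) and (3, −2) = √130 = √130.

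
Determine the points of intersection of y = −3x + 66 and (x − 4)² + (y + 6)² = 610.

(17, 15) and (27, −15)

Substitute y = −3x + 66:
10x² − 440x + 4590 = 0  ⟹  x² − 44x + 459 = 0
x = 27 or x = 17, giving (27, −15) and (17, 15).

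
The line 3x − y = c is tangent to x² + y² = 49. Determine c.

For a tangent, require d(centre, line) = r = 7.
|3·0 − 1·0 − c| / √10 = 7
|c| = 7√10.

c = ±7√10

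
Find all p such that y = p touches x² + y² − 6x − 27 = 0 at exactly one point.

p = −6 or p = 6

For a tangent, require d(centre, line) = r = 6.
|0·3 + 1·0 − p| / √1 = 6
|p| = 6, so p = 6 or p = −6.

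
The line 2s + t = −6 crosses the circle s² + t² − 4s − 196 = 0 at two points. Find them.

Substitute t = −2s − 6:
5s² + 20s − 160 = 0  ⟹  s² + 4s − 32 = 0
s = 4 or s = −8, giving (4, −14) and (−8, 10).

(−8, 10) and (4, −14)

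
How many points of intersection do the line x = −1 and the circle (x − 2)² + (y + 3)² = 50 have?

2

Substituting the line into the circle gives y² + 6y − 32 = 0.
Δ = 36 − (−128) = 164.
Two real roots: the line is a secant.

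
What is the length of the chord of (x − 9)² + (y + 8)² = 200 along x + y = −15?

12√2

Centre (9, −8), r² = 200. Perpendicular distance d from centre to line = |16| / √2 = 16/√2.
Chord = 2√(r² − d²) = 2·√(72) = 12√2.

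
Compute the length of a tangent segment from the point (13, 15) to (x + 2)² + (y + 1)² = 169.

Centre (−2, −1), r² = 169. |PO|² = (15)² + (16)² = 481.
The tangent meets the radius at right angles, so tangent² = |PO|² − r² = 481 − 169 = 312.

2√78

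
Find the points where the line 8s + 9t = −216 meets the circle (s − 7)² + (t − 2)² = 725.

(−18, −8) and (0, −24)

Substitute t = (−216 − 8s)/9:
145s² + 2610s = 0  ⟹  s² + 18s = 0
s = 0 or s = −18, giving (0, −24) and (−18, −8).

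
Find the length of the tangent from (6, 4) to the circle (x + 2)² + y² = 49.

Centre (−2, 0), r² = 49. |PO|² = (8)² + (4)² = 80.
The tangent meets the radius at right angles, so tangent² = |PO|² − r² = 80 − 49 = 31.

√31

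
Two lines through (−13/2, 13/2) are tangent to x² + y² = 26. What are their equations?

Let a tangent through (−13/2, 13/2) have slope m. Its distance from (0, 0) must equal √26:
(13/2m − (−13/2))² = 26(m² + 1)
5m² + 26m + 5 = 0, so m = −1/5 or m = −5.
Through (−13/2, 13/2) these give x + 5y = 26 and 5x + y = −26.

x + 5y = 26 and 5x + y = −26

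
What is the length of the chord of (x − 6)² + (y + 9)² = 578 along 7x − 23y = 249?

The distance from (6, −9) to the line is 0/√578, and r² = 578.
Chord = 2√(r² − d²) = 2·√(578) = 34√2.

34√2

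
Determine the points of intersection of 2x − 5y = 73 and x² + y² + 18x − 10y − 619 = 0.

(−16, −21) and (14, −9)

Substitute y = (−73 + 2x)/5:
29x² + 58x − 6496 = 0  ⟹  x² + 2x − 224 = 0
x = 14 or x = −16, giving (14, −9) and (−16, −21).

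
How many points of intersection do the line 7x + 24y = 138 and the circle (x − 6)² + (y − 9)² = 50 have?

2

Centre (6, 9), r² = 50. Distance² from centre to line = (120)²/625 = 576/25.
Since d² < r², the line cuts the circle twice.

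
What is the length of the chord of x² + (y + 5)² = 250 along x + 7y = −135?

Centre (0, −5), r² = 250. Perpendicular distance d from centre to line = |100| / √50 = 100/√50.
Half the chord is √(r² − d²) = √(50), so the full chord is 10√2.

10√2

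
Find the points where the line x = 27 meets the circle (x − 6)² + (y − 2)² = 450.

The line gives x = 27. Substituting into the circle:
y² − 4y − 5 = 0
y = 5 or y = −1, giving (27, 5) and (27, −1).

(27, −1) and (27, 5)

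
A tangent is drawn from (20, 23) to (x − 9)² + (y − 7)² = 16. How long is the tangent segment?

19

The centre is (9, 7) and r = 4. The square of the distance from P to the centre is 121 + 256 = 377.
By the tangent–radius right angle, tangent length = √(|PO|² − r²) = √361 = 19.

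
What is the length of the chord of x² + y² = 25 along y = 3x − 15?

The distance from (0, 0) to the line is 15/√10, and r² = 25.
Chord = 2√(r² − d²) = 2·√(5/2) = √10.

√10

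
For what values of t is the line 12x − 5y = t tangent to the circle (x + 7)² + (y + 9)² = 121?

The line touches the circle iff its distance from (−7, −9) is 11:
|12·(−7) − 5·(−9) − t| / √169 = 11
|t − (−39)| = 11·13, so t = 104 or t = −182.

t = −182 or t = 104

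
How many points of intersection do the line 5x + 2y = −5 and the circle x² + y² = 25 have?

Substituting the line into the circle gives 29x² + 50x − 75 = 0.
Discriminant = (50)² − 4·29·(−75) = 11200 > 0.
Two real roots: the line is a secant.

2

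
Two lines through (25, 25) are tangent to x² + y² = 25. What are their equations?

A line y − (25) = m(x − (25)) is tangent when its distance from (0, 0) is 5:
(−25m − (−25))² = 25(m² + 1)
12m² − 25m + 12 = 0, so m = 3/4 or m = 4/3.
With m = 3/4: 3x − 4y = −25. With m = 4/3: 4x − 3y = 25.

3x − 4y = −25 and 4x − 3y = 25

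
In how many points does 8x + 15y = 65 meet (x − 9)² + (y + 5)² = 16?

1

Centre (9, −5), r² = 16. Distance² from centre to line = (−68)²/289 = 16.
Since d² = r², the line is tangent.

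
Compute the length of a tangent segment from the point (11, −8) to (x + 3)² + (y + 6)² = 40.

4√10

Centre (−3, −6), r² = 40. |PO|² = (14)² + (−2)² = 200.
By the tangent–radius right angle, tangent length = √(|PO|² − r²) = √160 = 4√10.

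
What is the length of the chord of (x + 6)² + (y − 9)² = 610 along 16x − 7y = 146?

2√305

Substitute y = (−146 + 16x)/7:
305x² − 6100x + 15555 = 0  ⟹  x² − 20x + 51 = 0
x = 17 or x = 3, giving (17, 18) and (3, −14).
|(17, 18) − (3, −14)| = √((14)² + (32)²) = 2√305.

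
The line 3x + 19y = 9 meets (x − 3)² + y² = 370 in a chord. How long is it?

2√370

Express y = (9 − 3x)/19 and substitute into the circle:
370x² − 2220x − 130240 = 0  ⟹  x² − 6x − 352 = 0
x = 22 or x = −16, giving (22, −3) and (−16, 3).
Chord length = distance between (22, −3) and (−16, 3) = √1480 = 2√370.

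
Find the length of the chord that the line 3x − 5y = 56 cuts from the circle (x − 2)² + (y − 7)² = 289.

The distance from (2, 7) to the line is 85/√34, and r² = 289.
Half the chord is √(r² − d²) = √(153/2), so the full chord is 3√34.

3√34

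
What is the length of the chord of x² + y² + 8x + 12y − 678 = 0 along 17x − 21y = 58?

From the line, y = (−58 + 17x)/21. Substituting:
730x² + 5840x − 310250 = 0  ⟹  x² + 8x − 425 = 0
x = 17 or x = −25, giving (17, 11) and (−25, −23).
|(17, 11) − (−25, −23)| = √((42)² + (34)²) = 2√730.

2√730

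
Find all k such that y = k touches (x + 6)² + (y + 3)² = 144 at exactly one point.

Tangency holds when the distance from the centre (−6, −3) to the line equals the radius 12:
|0·(−6) + 1·(−3) − k| / √1 = 12
|k − (−3)| = 12, so k = 9 or k = −15.

k = −15 or k = 9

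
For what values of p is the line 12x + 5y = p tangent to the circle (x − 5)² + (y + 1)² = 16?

The line touches the circle iff its distance from (5, −1) is 4:
|12·5 + 5·(−1) − p| / √169 = 4
|p − (55)| = 4·13, so p = 107 or p = 3.

p = 3 or p = 107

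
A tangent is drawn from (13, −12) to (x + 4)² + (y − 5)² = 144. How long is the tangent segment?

With centre O = (−4, 5), |OP|² = 578 and r² = 144.
The tangent meets the radius at right angles, so tangent² = |PO|² − r² = 578 − 144 = 434.

√434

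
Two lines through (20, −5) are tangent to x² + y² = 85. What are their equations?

2x − 9y = 85 and 6x + 7y = 85

Write the tangent as mx − y + (−5 − m·(20)) = 0 and set its distance from the centre to √85:
[m·(−20) − (5)]² = 85(m² + 1)
63m² + 40m − 12 = 0, so m = 2/9 or m = −6/7.
Through (20, −5) these give 2x − 9y = 85 and 6x + 7y = 85.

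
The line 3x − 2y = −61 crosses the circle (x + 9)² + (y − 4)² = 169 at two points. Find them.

Express y = (61 + 3x)/2 and substitute into the circle:
13x² + 390x + 2457 = 0  ⟹  x² + 30x + 189 = 0
x = −9 or x = −21, giving (−9, 17) and (−21, −1).

(−21, −1) and (−9, 17)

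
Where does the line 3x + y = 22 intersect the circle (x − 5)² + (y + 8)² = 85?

Express y = −3x + 22 and substitute into the circle:
10x² − 190x + 840 = 0  ⟹  x² − 19x + 84 = 0
x = 12 or x = 7, giving (12, −14) and (7, 1).

(7, 1) and (12, −14)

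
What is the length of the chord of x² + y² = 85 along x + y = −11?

7√2

Substitute y = −x − 11:
2x² + 22x + 36 = 0  ⟹  x² + 11x + 18 = 0
x = −2 or x = −9, giving (−2, −9) and (−9, −2).
Chord length = distance between (−2, −9) and (−9, −2) = √98 = 7√2.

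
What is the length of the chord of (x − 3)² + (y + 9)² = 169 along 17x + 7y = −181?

13√2

Centre (3, −9), r² = 169. Perpendicular distance d from centre to line = |169| / √338 = 169/√338.
Half the chord is √(r² − d²) = √(169/2), so the full chord is 13√2.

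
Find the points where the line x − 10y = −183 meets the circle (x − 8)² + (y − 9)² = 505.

Express y = (183 + x)/10 and substitute into the circle:
101x² − 1414x − 35451 = 0  ⟹  x² − 14x − 351 = 0
x = 27 or x = −13, giving (27, 21) and (−13, 17).

(−13, 17) and (27, 21)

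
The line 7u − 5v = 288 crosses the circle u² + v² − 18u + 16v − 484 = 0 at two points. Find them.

(19, −31) and (34, −10)

Express v = (−288 + 7u)/5 and substitute into the circle:
74u² − 3922u + 47804 = 0  ⟹  u² − 53u + 646 = 0
u = 34 or u = 19, giving (34, −10) and (19, −31).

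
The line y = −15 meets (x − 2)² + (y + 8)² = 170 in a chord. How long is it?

22

From the line, y = −15. Substituting:
x² − 4x − 117 = 0
x = 13 or x = −9, giving (13, −15) and (−9, −15).
|(13, −15) − (−9, −15)| = √((22)² + (0)²) = 22.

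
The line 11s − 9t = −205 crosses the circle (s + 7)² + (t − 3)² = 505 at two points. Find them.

From the line, t = (205 + 11s)/9. Substituting:
202s² + 5050s − 5252 = 0  ⟹  s² + 25s − 26 = 0
s = 1 or s = −26, giving (1, 24) and (−26, −9).

(−26, −9) and (1, 24)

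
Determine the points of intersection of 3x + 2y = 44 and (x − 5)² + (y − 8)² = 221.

(0, 22) and (16, −2)

Express y = (44 − 3x)/2 and substitute into the circle:
13x² − 208x = 0  ⟹  x² − 16x = 0
x = 16 or x = 0, giving (16, −2) and (0, 22).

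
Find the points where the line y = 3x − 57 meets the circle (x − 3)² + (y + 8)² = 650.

From the line, y = 3x − 57. Substituting:
10x² − 300x + 1760 = 0  ⟹  x² − 30x + 176 = 0
x = 22 or x = 8, giving (22, 9) and (8, −33).

(8, −33) and (22, 9)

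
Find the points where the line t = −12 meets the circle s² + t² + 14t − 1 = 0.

(−5, −12) and (5, −12)

From the line, t = −12. Substituting:
s² − 25 = 0
s = 5 or s = −5, giving (5, −12) and (−5, −12).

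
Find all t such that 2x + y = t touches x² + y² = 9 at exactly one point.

For a tangent, require d(centre, line) = r = 3.
|2·0 + 1·0 − t| / √5 = 3
|t| = 3√5.

t = ±3√5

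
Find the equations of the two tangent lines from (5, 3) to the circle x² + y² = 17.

x + 4y = 17 and 4x − y = 17

Let a tangent through (5, 3) have slope m. Its distance from (0, 0) must equal √17:
[m·(−5) − (−3)]² = 17(m² + 1)
4m² − 15m − 4 = 0, so m = −1/4 or m = 4.
With m = −1/4: x + 4y = 17. With m = 4: 4x − y = 17.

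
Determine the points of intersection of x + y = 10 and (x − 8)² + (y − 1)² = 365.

Substitute y = −x + 10:
2x² − 34x − 220 = 0  ⟹  x² − 17x − 110 = 0
x = 22 or x = −5, giving (22, −12) and (−5, 15).

(−5, 15) and (22, −12)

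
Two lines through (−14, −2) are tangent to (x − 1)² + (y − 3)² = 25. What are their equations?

3x − 4y = −34 and y = −2

Let a tangent through (−14, −2) have slope m. Its distance from (1, 3) must equal 5:
(15m − (5))² = 25(m² + 1)
4m² − 3m = 0, so m = 3/4 or m = 0.
With m = 3/4: 3x − 4y = −34. With m = 0: y = −2.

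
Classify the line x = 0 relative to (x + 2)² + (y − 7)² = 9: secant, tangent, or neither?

secant

Substituting the line into the circle gives y² − 14y + 44 = 0.
Δ = 196 − 176 = 20.
Two real roots: the line is a secant.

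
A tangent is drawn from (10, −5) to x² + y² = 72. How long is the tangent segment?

With centre O = (0, 0), |OP|² = 125 and r² = 72.
By the tangent–radius right angle, tangent length = √(|PO|² − r²) = √53.

√53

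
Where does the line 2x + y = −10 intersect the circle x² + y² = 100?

(−8, 6) and (0, −10)

From the line, y = −2x − 10. Substituting:
5x² + 40x = 0  ⟹  x² + 8x = 0
x = 0 or x = −8, giving (0, −10) and (−8, 6).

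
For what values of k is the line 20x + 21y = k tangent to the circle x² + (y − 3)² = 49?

k = −140 or k = 266

Tangency holds when the distance from the centre (0, 3) to the line equals the radius 7:
|20·0 + 21·3 − k| / √841 = 7
|k − (63)| = 7·29, so k = 266 or k = −140.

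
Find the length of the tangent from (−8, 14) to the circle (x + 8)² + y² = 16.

6√5

The centre is (−8, 0) and r = 4. The square of the distance from P to the centre is 0 + 196 = 196.
The tangent meets the radius at right angles, so tangent² = |PO|² − r² = 196 − 16 = 180.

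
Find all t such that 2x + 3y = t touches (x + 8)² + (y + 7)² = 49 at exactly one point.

t = −37 ± 7√13

For a tangent, require d(centre, line) = r = 7.
|2·(−8) + 3·(−7) − t| / √13 = 7
|t − (−37)| = 7√13.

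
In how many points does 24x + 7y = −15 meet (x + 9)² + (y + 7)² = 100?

d² = (24·(−9) + 7·(−7) − (−15))²/625 = 100; r² = 100.
Since d² = r², the line is tangent.

1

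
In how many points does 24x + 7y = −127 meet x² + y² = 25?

Substituting the line into the circle gives 625x² + 6096x + 14904 = 0.
Discriminant = (6096)² − 4·625·(14904) = −98784 < 0.
No real roots: the line does not meet the circle.

0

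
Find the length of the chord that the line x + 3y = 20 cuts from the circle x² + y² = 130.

6√10

Centre (0, 0), r² = 130. Perpendicular distance d from centre to line = |−20| / √10 = 20/√10.
Half the chord is √(r² − d²) = √(90), so the full chord is 6√10.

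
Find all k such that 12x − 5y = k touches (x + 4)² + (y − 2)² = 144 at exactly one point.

The line touches the circle iff its distance from (−4, 2) is 12:
|12·(−4) − 5·2 − k| / √169 = 12
|k − (−58)| = 12·13, so k = 98 or k = −214.

k = −214 or k = 98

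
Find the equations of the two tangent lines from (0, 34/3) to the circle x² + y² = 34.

5x + 3y = 34 and 5x − 3y = −34

Write the tangent as mx − y + (34/3 − m·(0)) = 0 and set its distance from the centre to √34:
[m·(0) − (−34/3)]² = 34(m² + 1)
9m² − 25 = 0, so m = −5/3 or m = 5/3.
With m = −5/3: 5x + 3y = 34. With m = 5/3: 5x − 3y = −34.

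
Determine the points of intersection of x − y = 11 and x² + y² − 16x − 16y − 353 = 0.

(−1, −12) and (28, 17)

From the line, y = x − 11. Substituting:
2x² − 54x − 56 = 0  ⟹  x² − 27x − 28 = 0
x = 28 or x = −1, giving (28, 17) and (−1, −12).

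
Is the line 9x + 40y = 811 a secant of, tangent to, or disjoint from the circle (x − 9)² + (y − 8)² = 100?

d² = (9·9 + 40·8 − (811))²/1681 = 100; r² = 100.
Since d² = r², the line is tangent.

tangent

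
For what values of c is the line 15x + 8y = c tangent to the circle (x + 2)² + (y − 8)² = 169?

c = −187 or c = 255

Tangency holds when the distance from the centre (−2, 8) to the line equals the radius 13:
|15·(−2) + 8·8 − c| / √289 = 13
|c − (34)| = 13·17, so c = 255 or c = −187.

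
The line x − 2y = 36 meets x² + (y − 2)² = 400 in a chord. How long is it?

Express y = (−36 + x)/2 and substitute into the circle:
5x² − 80x = 0  ⟹  x² − 16x = 0
x = 16 or x = 0, giving (16, −10) and (0, −18).
|(16, −10) − (0, −18)| = √((16)² + (8)²) = 8√5.

8√5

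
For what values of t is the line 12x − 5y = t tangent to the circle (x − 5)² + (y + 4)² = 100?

t = −50 or t = 210

The line touches the circle iff its distance from (5, −4) is 10:
|12·5 − 5·(−4) − t| / √169 = 10
|t − (80)| = 10·13, so t = 210 or t = −50.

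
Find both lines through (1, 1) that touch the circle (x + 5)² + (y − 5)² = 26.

x − 5y = −4 and 5x + y = 6

Write the tangent as mx − y + (1 − m·(1)) = 0 and set its distance from the centre to √26:
(−6m − (4))² = 26(m² + 1)
5m² + 24m − 5 = 0, so m = 1/5 or m = −5.
With m = 1/5: x − 5y = −4. With m = −5: 5x + y = 6.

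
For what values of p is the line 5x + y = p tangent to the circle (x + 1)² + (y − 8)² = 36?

p = 3 ± 6√26

The line touches the circle iff its distance from (−1, 8) is 6:
|5·(−1) + 1·8 − p| / √26 = 6
|p − (3)| = 6√26.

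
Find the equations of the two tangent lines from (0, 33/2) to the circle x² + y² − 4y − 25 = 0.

Write the tangent as mx − y + (33/2 − m·(0)) = 0 and set its distance from the centre to √29:
[m·(0) − (−29/2)]² = 29(m² + 1)
4m² − 25 = 0, so m = −5/2 or m = 5/2.
Through (0, 33/2) these give 5x + 2y = 33 and 5x − 2y = −33.

5x + 2y = 33 and 5x − 2y = −33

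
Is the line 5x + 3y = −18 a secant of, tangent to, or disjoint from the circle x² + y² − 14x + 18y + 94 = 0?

secant

Substituting the line into the circle gives 34x² − 216x + 198 = 0.
Δ = 46656 − 26928 = 19728.
Two real roots: the line is a secant.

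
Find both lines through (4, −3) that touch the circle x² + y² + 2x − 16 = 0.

Let a tangent through (4, −3) have slope m. Its distance from (−1, 0) must equal √17:
(−5m − (3))² = 17(m² + 1)
4m² + 15m − 4 = 0, so m = 1/4 or m = −4.
With m = 1/4: x − 4y = 16. With m = −4: 4x + y = 13.

x − 4y = 16 and 4x + y = 13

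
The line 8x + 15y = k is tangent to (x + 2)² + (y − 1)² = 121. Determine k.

k = −188 or k = 186

The line touches the circle iff its distance from (−2, 1) is 11:
|8·(−2) + 15·1 − k| / √289 = 11
|k − (−1)| = 11·17, so k = 186 or k = −188.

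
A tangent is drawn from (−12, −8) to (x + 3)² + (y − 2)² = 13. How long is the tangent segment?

The centre is (−3, 2) and r = √13. The square of the distance from P to the centre is 81 + 100 = 181.
Power of the point: PT² = |PO|² − r² = 168, so PT = 2√42.

2√42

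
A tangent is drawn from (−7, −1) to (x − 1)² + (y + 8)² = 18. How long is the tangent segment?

√95

The centre is (1, −8) and r = 3√2. The square of the distance from P to the centre is 64 + 49 = 113.
The tangent meets the radius at right angles, so tangent² = |PO|² − r² = 113 − 18 = 95.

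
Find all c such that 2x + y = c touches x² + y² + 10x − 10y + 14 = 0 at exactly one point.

The line touches the circle iff its distance from (−5, 5) is 6:
|2·(−5) + 1·5 − c| / √5 = 6
|c − (−5)| = 6√5.

c = −5 ± 6√5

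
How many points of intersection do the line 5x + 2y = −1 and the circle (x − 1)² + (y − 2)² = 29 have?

2

Substituting the line into the circle gives 29x² + 42x − 87 = 0.
Discriminant = (42)² − 4·29·(−87) = 11856 > 0.
Two real roots: the line is a secant.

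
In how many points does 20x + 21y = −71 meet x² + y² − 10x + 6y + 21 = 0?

0

Substituting the line into the circle gives 841x² − 4090x + 5356 = 0.
Discriminant = (−4090)² − 4·841·(5356) = −1289484 < 0.
No real roots: the line does not meet the circle.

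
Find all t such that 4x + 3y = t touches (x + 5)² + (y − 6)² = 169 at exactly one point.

t = −67 or t = 63

For a tangent, require d(centre, line) = r = 13.
|4·(−5) + 3·6 − t| / √25 = 13
|t − (−2)| = 13·5, so t = 63 or t = −67.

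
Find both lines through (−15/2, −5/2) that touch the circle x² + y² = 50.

x + y = −10 and 7x − y = −50

A line y − (−5/2) = m(x − (−15/2)) is tangent when its distance from (0, 0) is 5√2:
(15/2m − (5/2))² = 50(m² + 1)
m² − 6m − 7 = 0, so m = −1 or m = 7.
With m = −1: x + y = −10. With m = 7: 7x − y = −50.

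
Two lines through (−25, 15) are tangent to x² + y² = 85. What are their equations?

Let a tangent through (−25, 15) have slope m. Its distance from (0, 0) must equal √85:
[m·(25) − (−15)]² = 85(m² + 1)
54m² + 75m + 14 = 0, so m = −7/6 or m = −2/9.
Through (−25, 15) these give 7x + 6y = −85 and 2x + 9y = 85.

7x + 6y = −85 and 2x + 9y = 85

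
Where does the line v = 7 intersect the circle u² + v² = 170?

(−11, 7) and (11, 7)

Express v = 7 and substitute into the circle:
u² − 121 = 0
u = 11 or u = −11, giving (11, 7) and (−11, 7).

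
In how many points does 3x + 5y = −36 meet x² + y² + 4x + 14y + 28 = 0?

Centre (−2, −7), r² = 25. Distance² from centre to line = (−5)²/34 = 25/34.
Since d² < r², the line cuts the circle twice.

2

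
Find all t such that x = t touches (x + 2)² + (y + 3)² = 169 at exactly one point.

Tangency holds when the distance from the centre (−2, −3) to the line equals the radius 13:
|1·(−2) + 0·(−3) − t| / √1 = 13
|t − (−2)| = 13, so t = 11 or t = −15.

t = −15 or t = 11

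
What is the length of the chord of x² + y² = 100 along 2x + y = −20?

4√5

Express y = −2x − 20 and substitute into the circle:
5x² + 80x + 300 = 0  ⟹  x² + 16x + 60 = 0
x = −6 or x = −10, giving (−6, −8) and (−10, 0).
|(−6, −8) − (−10, 0)| = √((4)² + (−8)²) = 4√5.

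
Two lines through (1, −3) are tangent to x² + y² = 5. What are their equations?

2x − y = 5 and x + 2y = −5

A line y − (−3) = m(x − (1)) is tangent when its distance from (0, 0) is √5:
[m·(−1) − (3)]² = 5(m² + 1)
2m² − 3m − 2 = 0, so m = 2 or m = −1/2.
Through (1, −3) these give 2x − y = 5 and x + 2y = −5.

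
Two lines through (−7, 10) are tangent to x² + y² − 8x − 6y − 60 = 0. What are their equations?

Let a tangent through (−7, 10) have slope m. Its distance from (4, 3) must equal √85:
[m·(11) − (−7)]² = 85(m² + 1)
18m² + 77m − 18 = 0, so m = −9/2 or m = 2/9.
With m = −9/2: 9x + 2y = −43. With m = 2/9: 2x − 9y = −104.

9x + 2y = −43 and 2x − 9y = −104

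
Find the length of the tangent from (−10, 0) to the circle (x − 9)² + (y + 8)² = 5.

2√105

The centre is (9, −8) and r = √5. The square of the distance from P to the centre is 361 + 64 = 425.
The tangent meets the radius at right angles, so tangent² = |PO|² − r² = 425 − 5 = 420.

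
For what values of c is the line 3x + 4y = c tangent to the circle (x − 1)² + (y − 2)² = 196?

Tangency holds when the distance from the centre (1, 2) to the line equals the radius 14:
|3·1 + 4·2 − c| / √25 = 14
|c − (11)| = 14·5, so c = 81 or c = −59.

c = −59 or c = 81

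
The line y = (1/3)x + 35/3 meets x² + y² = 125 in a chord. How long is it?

The distance from (0, 0) to the line is 35/√10, and r² = 125.
Half the chord is √(r² − d²) = √(5/2), so the full chord is √10.

√10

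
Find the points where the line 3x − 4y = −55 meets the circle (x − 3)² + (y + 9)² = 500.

(−17, 1) and (−1, 13)

From the line, y = (55 + 3x)/4. Substituting:
25x² + 450x + 425 = 0  ⟹  x² + 18x + 17 = 0
x = −1 or x = −17, giving (−1, 13) and (−17, 1).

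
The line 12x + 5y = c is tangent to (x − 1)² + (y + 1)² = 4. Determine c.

c = −19 or c = 33

The line touches the circle iff its distance from (1, −1) is 2:
|12·1 + 5·(−1) − c| / √169 = 2
|c − (7)| = 2·13, so c = 33 or c = −19.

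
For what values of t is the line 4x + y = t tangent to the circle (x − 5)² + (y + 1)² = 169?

Tangency holds when the distance from the centre (5, −1) to the line equals the radius 13:
|4·5 + 1·(−1) − t| / √17 = 13
|t − (19)| = 13√17.

t = 19 ± 13√17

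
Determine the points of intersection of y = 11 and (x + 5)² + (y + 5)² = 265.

Express y = 11 and substitute into the circle:
x² + 10x + 16 = 0
x = −2 or x = −8, giving (−2, 11) and (−8, 11).

(−8, 11) and (−2, 11)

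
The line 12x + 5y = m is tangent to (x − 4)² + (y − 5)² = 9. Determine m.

m = 34 or m = 112

The line touches the circle iff its distance from (4, 5) is 3:
|12·4 + 5·5 − m| / √169 = 3
|m − (73)| = 3·13, so m = 112 or m = 34.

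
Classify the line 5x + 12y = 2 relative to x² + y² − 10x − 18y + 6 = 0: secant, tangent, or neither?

neither

Substituting the line into the circle gives 169x² − 380x + 436 = 0.
Δ = 144400 − 294736 = −150336.
No real roots: the line does not meet the circle.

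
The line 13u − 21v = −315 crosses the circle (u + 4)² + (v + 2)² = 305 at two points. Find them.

(−21, 2) and (0, 15)

Substitute v = (315 + 13u)/21:
610u² + 12810u = 0  ⟹  u² + 21u = 0
u = 0 or u = −21, giving (0, 15) and (−21, 2).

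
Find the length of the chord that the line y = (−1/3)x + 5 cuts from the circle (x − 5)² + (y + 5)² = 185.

Express y = (15 − x)/3 and substitute into the circle:
10x² − 150x − 540 = 0  ⟹  x² − 15x − 54 = 0
x = 18 or x = −3, giving (18, −1) and (−3, 6).
Chord length = distance between (18, −1) and (−3, 6) = √490 = 7√10.

7√10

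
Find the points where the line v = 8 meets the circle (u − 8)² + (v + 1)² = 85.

From the line, v = 8. Substituting:
u² − 16u + 60 = 0
u = 10 or u = 6, giving (10, 8) and (6, 8).

(6, 8) and (10, 8)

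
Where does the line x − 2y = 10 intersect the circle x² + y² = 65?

Express y = (−10 + x)/2 and substitute into the circle:
5x² − 20x − 160 = 0  ⟹  x² − 4x − 32 = 0
x = 8 or x = −4, giving (8, −1) and (−4, −7).

(−4, −7) and (8, −1)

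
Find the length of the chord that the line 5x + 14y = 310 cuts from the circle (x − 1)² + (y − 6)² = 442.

Substitute y = (310 − 5x)/14:
221x² − 2652x − 35360 = 0  ⟹  x² − 12x − 160 = 0
x = 20 or x = −8, giving (20, 15) and (−8, 25).
|(20, 15) − (−8, 25)| = √((28)² + (−10)²) = 2√221.

2√221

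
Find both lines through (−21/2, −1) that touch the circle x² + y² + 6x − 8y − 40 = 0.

Let a tangent through (−21/2, −1) have slope m. Its distance from (−3, 4) must equal √65:
(15/2m − (5))² = 65(m² + 1)
7m² + 60m + 32 = 0, so m = −8 or m = −4/7.
Through (−21/2, −1) these give 8x + y = −85 and 4x + 7y = −49.

8x + y = −85 and 4x + 7y = −49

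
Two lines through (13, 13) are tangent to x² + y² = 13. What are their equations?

Write the tangent as mx − y + (13 − m·(13)) = 0 and set its distance from the centre to √13:
[m·(−13) − (−13)]² = 13(m² + 1)
6m² − 13m + 6 = 0, so m = 3/2 or m = 2/3.
With m = 3/2: 3x − 2y = 13. With m = 2/3: 2x − 3y = −13.

3x − 2y = 13 and 2x − 3y = −13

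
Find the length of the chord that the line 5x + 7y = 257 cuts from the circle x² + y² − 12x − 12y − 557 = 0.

The distance from (6, 6) to the line is 185/√74, and r² = 629.
Chord = 2√(r² − d²) = 2·√(333/2) = 3√74.

3√74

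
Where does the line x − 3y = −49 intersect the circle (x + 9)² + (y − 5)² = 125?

From the line, y = (49 + x)/3. Substituting:
10x² + 230x + 760 = 0  ⟹  x² + 23x + 76 = 0
x = −4 or x = −19, giving (−4, 15) and (−19, 10).

(−19, 10) and (−4, 15)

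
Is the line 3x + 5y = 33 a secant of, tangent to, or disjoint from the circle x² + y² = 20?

Substituting the line into the circle gives 34x² − 198x + 589 = 0.
Δ = 39204 − 80104 = −40900.
No real roots: the line does not meet the circle.

disjoint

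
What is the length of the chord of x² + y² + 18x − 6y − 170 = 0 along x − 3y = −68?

2√10

The distance from (−9, 3) to the line is 50/√10, and r² = 260.
Half the chord is √(r² − d²) = √(10), so the full chord is 2√10.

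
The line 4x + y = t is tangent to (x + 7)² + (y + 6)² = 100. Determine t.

t = −34 ± 10√17

Tangency holds when the distance from the centre (−7, −6) to the line equals the radius 10:
|4·(−7) + 1·(−6) − t| / √17 = 10
|t − (−34)| = 10√17.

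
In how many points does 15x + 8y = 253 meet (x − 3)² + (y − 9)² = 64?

Centre (3, 9), r² = 64. Distance² from centre to line = (−136)²/289 = 64.
Since d² = r², the line is tangent.

1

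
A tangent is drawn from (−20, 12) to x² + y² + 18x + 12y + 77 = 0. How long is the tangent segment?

Centre (−9, −6), r² = 40. |PO|² = (−11)² + (18)² = 445.
By the tangent–radius right angle, tangent length = √(|PO|² − r²) = √405 = 9√5.

9√5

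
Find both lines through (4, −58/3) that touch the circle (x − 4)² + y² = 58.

Let a tangent through (4, −58/3) have slope m. Its distance from (4, 0) must equal √58:
(0m − (58/3))² = 58(m² + 1)
9m² − 49 = 0, so m = 7/3 or m = −7/3.
With m = 7/3: 7x − 3y = 86. With m = −7/3: 7x + 3y = −30.

7x − 3y = 86 and 7x + 3y = −30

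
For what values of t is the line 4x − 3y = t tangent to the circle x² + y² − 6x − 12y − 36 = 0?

t = −51 or t = 39

Tangency holds when the distance from the centre (3, 6) to the line equals the radius 9:
|4·3 − 3·6 − t| / √25 = 9
|t − (−6)| = 9·5, so t = 39 or t = −51.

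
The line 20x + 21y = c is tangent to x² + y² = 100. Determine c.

c = −290 or c = 290

Tangency holds when the distance from the centre (0, 0) to the line equals the radius 10:
|20·0 + 21·0 − c| / √841 = 10
|c| = 10·29, so c = 290 or c = −290.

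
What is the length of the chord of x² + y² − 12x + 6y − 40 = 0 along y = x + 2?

7√2

The distance from (6, −3) to the line is 11/√2, and r² = 85.
Chord = 2√(r² − d²) = 2·√(49/2) = 7√2.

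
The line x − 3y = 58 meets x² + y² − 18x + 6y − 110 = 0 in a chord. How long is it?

4√10

The distance from (9, −3) to the line is 40/√10, and r² = 200.
Half the chord is √(r² − d²) = √(40), so the full chord is 4√10.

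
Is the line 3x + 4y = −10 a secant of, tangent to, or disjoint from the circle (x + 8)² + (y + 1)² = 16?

secant

Substituting the line into the circle gives 25x² + 292x + 804 = 0.
Δ = 85264 − 80400 = 4864.
Two real roots: the line is a secant.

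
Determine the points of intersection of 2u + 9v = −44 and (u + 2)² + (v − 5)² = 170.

(−13, −2) and (5, −6)

Express v = (−44 − 2u)/9 and substitute into the circle:
85u² + 680u − 5525 = 0  ⟹  u² + 8u − 65 = 0
u = 5 or u = −13, giving (5, −6) and (−13, −2).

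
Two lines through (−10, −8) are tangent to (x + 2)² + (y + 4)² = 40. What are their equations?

Let a tangent through (−10, −8) have slope m. Its distance from (−2, −4) must equal 2√10:
[m·(8) − (4)]² = 40(m² + 1)
3m² − 8m − 3 = 0, so m = −1/3 or m = 3.
Through (−10, −8) these give x + 3y = −34 and 3x − y = −22.

x + 3y = −34 and 3x − y = −22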